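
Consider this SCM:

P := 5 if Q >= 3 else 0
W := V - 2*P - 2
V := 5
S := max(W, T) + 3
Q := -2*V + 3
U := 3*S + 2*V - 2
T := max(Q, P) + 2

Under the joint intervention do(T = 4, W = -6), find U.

Under do(T = 4, W = -6), each intervened variable's structural equation is replaced by its fixed value.
S = max(W, T) + 3  [with W=-6, T=4]  = 7
U = 3*S + 2*V - 2  [with S=7, V=5]  = 29

29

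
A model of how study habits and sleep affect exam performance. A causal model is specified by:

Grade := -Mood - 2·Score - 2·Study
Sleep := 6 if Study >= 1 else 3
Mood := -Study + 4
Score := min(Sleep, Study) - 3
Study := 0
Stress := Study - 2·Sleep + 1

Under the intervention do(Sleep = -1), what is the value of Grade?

Under do(Sleep=-1), the mechanism Sleep := 6 if Study >= 1 else 3 is discarded; Sleep is fixed at -1.
Score = min(Sleep, Study) - 3  [with Sleep=-1, Study=0]  = -4
Mood = -Study + 4  [with Study=0]  = 4
Grade = -Mood - 2·Score - 2·Study  [with Mood=4, Score=-4, Study=0]  = 4

4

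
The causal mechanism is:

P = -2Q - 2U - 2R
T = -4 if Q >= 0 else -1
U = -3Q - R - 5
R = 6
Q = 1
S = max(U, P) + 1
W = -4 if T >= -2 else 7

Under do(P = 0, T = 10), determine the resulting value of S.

Setting P = 0, T = 10 by intervention discards those variables' equations.
U = -3Q - R - 5  [with Q=1, R=6]  = -14
S = max(U, P) + 1  [with U=-14, P=0]  = 1

1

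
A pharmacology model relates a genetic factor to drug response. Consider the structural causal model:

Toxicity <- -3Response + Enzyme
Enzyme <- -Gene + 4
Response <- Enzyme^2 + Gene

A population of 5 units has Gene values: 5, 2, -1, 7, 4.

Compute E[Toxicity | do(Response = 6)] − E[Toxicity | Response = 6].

0.1

The intervention sets Response=6 in all 5 units regardless of Gene. Recomputing Toxicity per unit gives -19, -16, -13, -21, -18; average -17.4.
Observing Response=6 restricts to units where Response's equation naturally yields 6: Gene ∈ {5, 2}. In that subpopulation Toxicity = -19, -16, mean -17.5.
Difference = -17.4 − (-17.5) = 0.1.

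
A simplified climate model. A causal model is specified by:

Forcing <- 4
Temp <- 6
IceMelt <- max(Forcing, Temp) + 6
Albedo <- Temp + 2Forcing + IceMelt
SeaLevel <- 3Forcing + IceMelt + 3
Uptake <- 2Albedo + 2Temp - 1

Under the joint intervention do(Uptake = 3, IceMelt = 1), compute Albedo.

Under do(Uptake = 3, IceMelt = 1), each intervened variable's structural equation is replaced by its fixed value.
Albedo = Temp + 2Forcing + IceMelt  [with Temp=6, Forcing=4, IceMelt=1]  = 15

15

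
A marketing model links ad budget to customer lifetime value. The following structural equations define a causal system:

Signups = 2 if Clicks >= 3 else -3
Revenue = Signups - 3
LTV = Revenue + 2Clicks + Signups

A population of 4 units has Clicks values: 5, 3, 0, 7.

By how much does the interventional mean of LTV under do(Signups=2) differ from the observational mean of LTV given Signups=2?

-2.5

Every unit gets Signups=2 under the intervention. LTV values become 11, 7, 1, 15; E[LTV|do(Signups=2)] = 8.5.
Conditioning on Signups=2 selects the 3 unit(s) with Clicks ∈ {5, 3, 7}. Their LTV values: 11, 7, 15. Mean = 11.
Difference = 8.5 − 11 = -2.5.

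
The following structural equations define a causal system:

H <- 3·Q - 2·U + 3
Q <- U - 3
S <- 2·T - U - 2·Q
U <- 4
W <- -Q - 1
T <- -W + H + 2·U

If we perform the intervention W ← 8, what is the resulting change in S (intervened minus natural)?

The intervention breaks the incoming arrows to W: W <- -Q - 1 no longer applies, and W = 8.
Q = U - 3  [with U=4]  = 1
H = 3·Q - 2·U + 3  [with Q=1, U=4]  = -2
T = -W + H + 2·U  [with W=8, H=-2, U=4]  = -2
S = 2·T - U - 2·Q  [with T=-2, U=4, Q=1]  = -10
Without intervention: Q = U - 3  [with U=4]  = 1; W = -Q - 1  [with Q=1]  = -2; H = 3·Q - 2·U + 3  [with Q=1, U=4]  = -2; T = -W + H + 2·U  [with W=-2, H=-2, U=4]  = 8; S = 2·T - U - 2·Q  [with T=8, U=4, Q=1]  = 10.
Change = -10 − 10 = -20.

-20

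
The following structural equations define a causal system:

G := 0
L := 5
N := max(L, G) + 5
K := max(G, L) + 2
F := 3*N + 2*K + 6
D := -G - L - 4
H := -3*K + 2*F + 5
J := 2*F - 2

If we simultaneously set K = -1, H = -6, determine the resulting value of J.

66

Setting K = -1, H = -6 by intervention discards those variables' equations.
N = max(L, G) + 5  [with L=5, G=0]  = 10
F = 3*N + 2*K + 6  [with N=10, K=-1]  = 34
J = 2*F - 2  [with F=34]  = 66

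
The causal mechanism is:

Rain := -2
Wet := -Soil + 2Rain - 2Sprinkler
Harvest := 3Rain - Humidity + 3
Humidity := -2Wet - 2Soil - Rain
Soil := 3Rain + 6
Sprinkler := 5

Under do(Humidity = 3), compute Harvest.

-6

The intervention breaks the incoming arrows to Humidity: Humidity := -2Wet - 2Soil - Rain no longer applies, and Humidity = 3.
Harvest = 3Rain - Humidity + 3  [with Rain=-2, Humidity=3]  = -6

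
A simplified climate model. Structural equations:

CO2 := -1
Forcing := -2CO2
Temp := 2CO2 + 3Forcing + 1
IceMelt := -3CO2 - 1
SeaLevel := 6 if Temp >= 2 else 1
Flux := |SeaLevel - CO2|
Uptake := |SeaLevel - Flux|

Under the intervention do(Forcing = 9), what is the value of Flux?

7

Under do(Forcing=9), the mechanism Forcing := -2CO2 is discarded; Forcing is fixed at 9.
Temp = 2CO2 + 3Forcing + 1  [with CO2=-1, Forcing=9]  = 26
SeaLevel = 6 if Temp >= 2 else 1  [with Temp=26]  = 6
Flux = |SeaLevel - CO2|  [with SeaLevel=6, CO2=-1]  = 7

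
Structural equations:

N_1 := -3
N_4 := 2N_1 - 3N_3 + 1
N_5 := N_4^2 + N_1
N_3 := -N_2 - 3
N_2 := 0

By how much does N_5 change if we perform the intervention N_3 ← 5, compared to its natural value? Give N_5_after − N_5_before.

384

do(N_3=5) replaces the equation N_3 := -N_2 - 3 with the constant N_3 = 5.
N_4 = 2N_1 - 3N_3 + 1  [with N_1=-3, N_3=5]  = -20
N_5 = N_4^2 + N_1  [with N_4=-20, N_1=-3]  = 397
Without intervention: N_3 = -N_2 - 3  [with N_2=0]  = -3; N_4 = 2N_1 - 3N_3 + 1  [with N_1=-3, N_3=-3]  = 4; N_5 = N_4^2 + N_1  [with N_4=4, N_1=-3]  = 13.
Change = 397 − 13 = 384.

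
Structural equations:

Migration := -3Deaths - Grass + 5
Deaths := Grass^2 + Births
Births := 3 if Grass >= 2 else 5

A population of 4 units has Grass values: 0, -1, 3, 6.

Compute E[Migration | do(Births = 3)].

-40.5

Under do(Births=3), Births's equation is replaced by Births=3 for every unit. Per-unit Migration: -4, -6, -34, -118. Mean = -40.5.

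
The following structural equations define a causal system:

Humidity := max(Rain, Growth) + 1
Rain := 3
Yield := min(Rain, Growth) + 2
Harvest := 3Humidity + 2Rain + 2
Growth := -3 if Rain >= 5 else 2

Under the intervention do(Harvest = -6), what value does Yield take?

The intervention breaks the incoming arrows to Harvest: Harvest := 3Humidity + 2Rain + 2 no longer applies, and Harvest = -6.
Since Yield is not a descendant of the intervened variable, it is unaffected.
Growth = -3 if Rain >= 5 else 2  [with Rain=3]  = 2
Yield = min(Rain, Growth) + 2  [with Rain=3, Growth=2]  = 4

4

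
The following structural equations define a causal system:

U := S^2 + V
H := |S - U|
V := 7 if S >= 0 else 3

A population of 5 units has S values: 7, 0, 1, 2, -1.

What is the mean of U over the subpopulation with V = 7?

20.5

Observing V=7 restricts to units where V's equation naturally yields 7: S ∈ {7, 0, 1, 2}. In that subpopulation U = 56, 7, 8, 11, mean 20.5.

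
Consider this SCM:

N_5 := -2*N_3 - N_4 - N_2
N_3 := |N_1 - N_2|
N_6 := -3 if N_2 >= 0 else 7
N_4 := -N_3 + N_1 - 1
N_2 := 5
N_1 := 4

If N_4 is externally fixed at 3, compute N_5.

-10

Intervening sets N_4 = 3 and removes its equation (N_4 := -N_3 + N_1 - 1).
N_3 = |N_1 - N_2|  [with N_1=4, N_2=5]  = 1
N_5 = -2*N_3 - N_4 - N_2  [with N_3=1, N_4=3, N_2=5]  = -10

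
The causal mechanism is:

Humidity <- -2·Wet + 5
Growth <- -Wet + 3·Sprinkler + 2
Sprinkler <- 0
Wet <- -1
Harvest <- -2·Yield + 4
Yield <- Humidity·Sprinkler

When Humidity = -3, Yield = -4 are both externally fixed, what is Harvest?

The joint intervention fixes Humidity = -3, Yield = -4, removing each variable's own equation.
Harvest = -2·Yield + 4  [with Yield=-4]  = 12

12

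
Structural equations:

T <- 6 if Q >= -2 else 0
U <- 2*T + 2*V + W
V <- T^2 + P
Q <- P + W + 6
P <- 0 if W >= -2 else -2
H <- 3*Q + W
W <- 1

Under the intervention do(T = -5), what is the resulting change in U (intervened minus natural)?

-44

The intervention breaks the incoming arrows to T: T <- 6 if Q >= -2 else 0 no longer applies, and T = -5.
P = 0 if W >= -2 else -2  [with W=1]  = 0
V = T^2 + P  [with T=-5, P=0]  = 25
U = 2*T + 2*V + W  [with T=-5, V=25, W=1]  = 41
Without intervention: P = 0 if W >= -2 else -2  [with W=1]  = 0; Q = P + W + 6  [with P=0, W=1]  = 7; T = 6 if Q >= -2 else 0  [with Q=7]  = 6; V = T^2 + P  [with T=6, P=0]  = 36; U = 2*T + 2*V + W  [with T=6, V=36, W=1]  = 85.
Change = 41 − 85 = -44.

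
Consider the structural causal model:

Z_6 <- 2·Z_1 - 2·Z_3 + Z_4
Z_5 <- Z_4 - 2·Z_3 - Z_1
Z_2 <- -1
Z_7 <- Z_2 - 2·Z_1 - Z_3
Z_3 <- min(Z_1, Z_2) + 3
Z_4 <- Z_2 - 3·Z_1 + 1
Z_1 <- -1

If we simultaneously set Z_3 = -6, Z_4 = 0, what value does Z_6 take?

10

Setting Z_3 = -6, Z_4 = 0 by intervention discards those variables' equations.
Z_6 = 2·Z_1 - 2·Z_3 + Z_4  [with Z_1=-1, Z_3=-6, Z_4=0]  = 10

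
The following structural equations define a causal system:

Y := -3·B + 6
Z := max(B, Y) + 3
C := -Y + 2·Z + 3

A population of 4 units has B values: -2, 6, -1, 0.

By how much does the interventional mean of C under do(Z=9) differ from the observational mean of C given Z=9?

Under do(Z=9), Z's equation is replaced by Z=9 for every unit. Per-unit C: 9, 33, 12, 15. Mean = 17.25.
Observing Z=9 restricts to units where Z's equation naturally yields 9: B ∈ {6, 0}. In that subpopulation C = 33, 15, mean 24.
Difference = 17.25 − 24 = -6.75.

-6.75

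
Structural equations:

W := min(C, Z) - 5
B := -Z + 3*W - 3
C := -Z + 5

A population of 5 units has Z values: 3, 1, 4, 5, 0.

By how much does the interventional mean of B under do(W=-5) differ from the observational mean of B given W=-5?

-0.1

do(W=-5) breaks W's dependence on Z. With W=-5 fixed, B across the units is -21, -19, -22, -23, -18, mean -20.6.
Observing W=-5 restricts to units where W's equation naturally yields -5: Z ∈ {5, 0}. In that subpopulation B = -23, -18, mean -20.5.
Difference = -20.6 − (-20.5) = -0.1.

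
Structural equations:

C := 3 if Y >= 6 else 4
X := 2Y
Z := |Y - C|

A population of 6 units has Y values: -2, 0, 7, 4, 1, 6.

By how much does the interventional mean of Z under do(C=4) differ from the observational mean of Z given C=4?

Under do(C=4), C's equation is replaced by C=4 for every unit. Per-unit Z: 6, 4, 3, 0, 3, 2. Mean = 3.
Observing C=4 restricts to units where C's equation naturally yields 4: Y ∈ {-2, 0, 4, 1}. In that subpopulation Z = 6, 4, 0, 3, mean 3.25.
Difference = 3 − 3.25 = -0.25.

-0.25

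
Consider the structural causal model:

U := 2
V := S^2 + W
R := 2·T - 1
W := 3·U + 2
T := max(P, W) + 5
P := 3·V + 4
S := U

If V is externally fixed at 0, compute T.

Under do(V=0), the mechanism V := S^2 + W is discarded; V is fixed at 0.
W = 3·U + 2  [with U=2]  = 8
P = 3·V + 4  [with V=0]  = 4
T = max(P, W) + 5  [with P=4, W=8]  = 13

13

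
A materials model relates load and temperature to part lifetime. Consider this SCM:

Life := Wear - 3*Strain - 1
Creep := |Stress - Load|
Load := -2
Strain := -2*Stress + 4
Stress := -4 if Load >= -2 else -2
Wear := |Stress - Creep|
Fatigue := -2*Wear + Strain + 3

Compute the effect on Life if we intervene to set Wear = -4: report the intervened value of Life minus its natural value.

Under do(Wear=-4), the mechanism Wear := |Stress - Creep| is discarded; Wear is fixed at -4.
Stress = -4 if Load >= -2 else -2  [with Load=-2]  = -4
Strain = -2*Stress + 4  [with Stress=-4]  = 12
Life = Wear - 3*Strain - 1  [with Wear=-4, Strain=12]  = -41
Without intervention: Stress = -4 if Load >= -2 else -2  [with Load=-2]  = -4; Strain = -2*Stress + 4  [with Stress=-4]  = 12; Creep = |Stress - Load|  [with Stress=-4, Load=-2]  = 2; Wear = |Stress - Creep|  [with Stress=-4, Creep=2]  = 6; Life = Wear - 3*Strain - 1  [with Wear=6, Strain=12]  = -31.
Change = -41 − (-31) = -10.

-10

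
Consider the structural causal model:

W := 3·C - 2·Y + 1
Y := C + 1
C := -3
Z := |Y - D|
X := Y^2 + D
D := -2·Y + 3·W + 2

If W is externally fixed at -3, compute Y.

Under do(W=-3), the mechanism W := 3·C - 2·Y + 1 is discarded; W is fixed at -3.
Since Y is not a descendant of the intervened variable, it is unaffected.
Y = C + 1  [with C=-3]  = -2

-2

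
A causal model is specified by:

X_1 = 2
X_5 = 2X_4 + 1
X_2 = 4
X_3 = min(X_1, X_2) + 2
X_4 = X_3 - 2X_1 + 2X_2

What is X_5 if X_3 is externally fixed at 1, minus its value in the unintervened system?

do(X_3=1) replaces the equation X_3 = min(X_1, X_2) + 2 with the constant X_3 = 1.
X_4 = X_3 - 2X_1 + 2X_2  [with X_3=1, X_1=2, X_2=4]  = 5
X_5 = 2X_4 + 1  [with X_4=5]  = 11
Without intervention: X_3 = min(X_1, X_2) + 2  [with X_1=2, X_2=4]  = 4; X_4 = X_3 - 2X_1 + 2X_2  [with X_3=4, X_1=2, X_2=4]  = 8; X_5 = 2X_4 + 1  [with X_4=8]  = 17.
Change = 11 − 17 = -6.

-6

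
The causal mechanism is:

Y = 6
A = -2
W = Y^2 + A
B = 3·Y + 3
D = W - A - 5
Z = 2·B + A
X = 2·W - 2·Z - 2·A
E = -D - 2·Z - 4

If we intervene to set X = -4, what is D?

The intervention breaks the incoming arrows to X: X = 2·W - 2·Z - 2·A no longer applies, and X = -4.
D is not downstream of the intervention, so its value is determined by the original equations.
W = Y^2 + A  [with Y=6, A=-2]  = 34
D = W - A - 5  [with W=34, A=-2]  = 31

31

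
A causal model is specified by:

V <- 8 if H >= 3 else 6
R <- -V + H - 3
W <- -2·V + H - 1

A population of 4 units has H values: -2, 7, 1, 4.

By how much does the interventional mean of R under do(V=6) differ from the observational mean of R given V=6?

3

The intervention sets V=6 in all 4 units regardless of H. Recomputing R per unit gives -11, -2, -8, -5; average -6.5.
E[R|V=6] averages over only the 2 units with V=6 (H = -2, 1): R = -11, -8, mean -9.5.
Difference = -6.5 − (-9.5) = 3.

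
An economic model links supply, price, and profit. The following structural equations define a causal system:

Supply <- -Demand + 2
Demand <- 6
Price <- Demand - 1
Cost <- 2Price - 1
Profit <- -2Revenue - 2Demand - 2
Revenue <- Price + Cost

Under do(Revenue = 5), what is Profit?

The intervention breaks the incoming arrows to Revenue: Revenue <- Price + Cost no longer applies, and Revenue = 5.
Profit = -2Revenue - 2Demand - 2  [with Revenue=5, Demand=6]  = -24

-24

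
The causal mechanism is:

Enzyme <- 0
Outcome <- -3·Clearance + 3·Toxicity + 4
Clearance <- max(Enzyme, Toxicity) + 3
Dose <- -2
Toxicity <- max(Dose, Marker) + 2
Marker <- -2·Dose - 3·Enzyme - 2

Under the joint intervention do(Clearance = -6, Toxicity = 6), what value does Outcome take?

40

Setting Clearance = -6, Toxicity = 6 by intervention discards those variables' equations.
Outcome = -3·Clearance + 3·Toxicity + 4  [with Clearance=-6, Toxicity=6]  = 40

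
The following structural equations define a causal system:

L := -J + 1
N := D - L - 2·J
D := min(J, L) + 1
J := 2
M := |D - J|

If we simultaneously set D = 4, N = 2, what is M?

Setting D = 4, N = 2 by intervention discards those variables' equations.
M = |D - J|  [with D=4, J=2]  = 2

2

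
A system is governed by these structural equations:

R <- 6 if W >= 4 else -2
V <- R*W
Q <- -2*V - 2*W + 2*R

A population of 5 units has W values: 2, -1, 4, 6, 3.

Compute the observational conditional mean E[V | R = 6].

E[V|R=6] averages over only the 2 units with R=6 (W = 4, 6): V = 24, 36, mean 30.

30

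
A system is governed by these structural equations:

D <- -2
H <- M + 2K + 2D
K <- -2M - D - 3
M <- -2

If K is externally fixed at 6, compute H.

The intervention breaks the incoming arrows to K: K <- -2M - D - 3 no longer applies, and K = 6.
H = M + 2K + 2D  [with M=-2, K=6, D=-2]  = 6

6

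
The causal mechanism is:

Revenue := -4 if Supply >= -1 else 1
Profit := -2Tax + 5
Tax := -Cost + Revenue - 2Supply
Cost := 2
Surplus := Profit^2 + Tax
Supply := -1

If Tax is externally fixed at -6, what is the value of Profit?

17

Intervening sets Tax = -6 and removes its equation (Tax := -Cost + Revenue - 2Supply).
Profit = -2Tax + 5  [with Tax=-6]  = 17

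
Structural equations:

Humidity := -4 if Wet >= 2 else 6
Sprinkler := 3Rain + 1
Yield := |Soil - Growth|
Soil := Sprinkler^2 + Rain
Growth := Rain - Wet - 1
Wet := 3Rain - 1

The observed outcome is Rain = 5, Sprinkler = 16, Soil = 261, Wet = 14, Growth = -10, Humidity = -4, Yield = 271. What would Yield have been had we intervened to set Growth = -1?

Under do(Growth=-1), the mechanism Growth := Rain - Wet - 1 is discarded; Growth is fixed at -1.
Sprinkler = 3Rain + 1  [with Rain=5]  = 16
Soil = Sprinkler^2 + Rain  [with Sprinkler=16, Rain=5]  = 261
Yield = |Soil - Growth|  [with Soil=261, Growth=-1]  = 262

262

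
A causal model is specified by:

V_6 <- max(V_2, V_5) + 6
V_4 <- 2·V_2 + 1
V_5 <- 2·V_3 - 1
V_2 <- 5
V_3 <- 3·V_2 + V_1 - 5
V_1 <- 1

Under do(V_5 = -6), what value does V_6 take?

The intervention breaks the incoming arrows to V_5: V_5 <- 2·V_3 - 1 no longer applies, and V_5 = -6.
V_6 = max(V_2, V_5) + 6  [with V_2=5, V_5=-6]  = 11

11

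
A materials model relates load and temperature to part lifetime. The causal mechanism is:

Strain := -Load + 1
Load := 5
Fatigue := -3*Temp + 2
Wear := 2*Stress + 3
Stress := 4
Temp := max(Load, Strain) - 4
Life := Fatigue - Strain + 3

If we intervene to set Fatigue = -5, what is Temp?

1

do(Fatigue=-5) replaces the equation Fatigue := -3*Temp + 2 with the constant Fatigue = -5.
No directed path runs from Fatigue to Temp, so Temp keeps its natural value.
Strain = -Load + 1  [with Load=5]  = -4
Temp = max(Load, Strain) - 4  [with Load=5, Strain=-4]  = 1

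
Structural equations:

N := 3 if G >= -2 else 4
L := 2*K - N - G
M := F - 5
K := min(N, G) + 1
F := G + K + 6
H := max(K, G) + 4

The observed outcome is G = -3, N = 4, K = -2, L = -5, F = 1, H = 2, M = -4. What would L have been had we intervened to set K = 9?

17

The intervention breaks the incoming arrows to K: K := min(N, G) + 1 no longer applies, and K = 9.
N = 3 if G >= -2 else 4  [with G=-3]  = 4
L = 2*K - N - G  [with K=9, N=4, G=-3]  = 17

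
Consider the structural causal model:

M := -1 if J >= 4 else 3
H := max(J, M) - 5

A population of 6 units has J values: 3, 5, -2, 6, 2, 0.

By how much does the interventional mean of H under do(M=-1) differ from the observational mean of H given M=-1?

-3

The intervention sets M=-1 in all 6 units regardless of J. Recomputing H per unit gives -2, 0, -6, 1, -3, -5; average -2.5.
E[H|M=-1] averages over only the 2 units with M=-1 (J = 5, 6): H = 0, 1, mean 0.5.
Difference = -2.5 − 0.5 = -3.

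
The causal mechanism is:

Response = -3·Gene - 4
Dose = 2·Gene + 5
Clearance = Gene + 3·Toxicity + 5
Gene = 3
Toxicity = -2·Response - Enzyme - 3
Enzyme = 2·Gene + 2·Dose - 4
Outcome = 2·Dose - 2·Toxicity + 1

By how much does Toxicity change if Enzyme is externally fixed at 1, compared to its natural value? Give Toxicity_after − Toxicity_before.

23

do(Enzyme=1) replaces the equation Enzyme = 2·Gene + 2·Dose - 4 with the constant Enzyme = 1.
Response = -3·Gene - 4  [with Gene=3]  = -13
Toxicity = -2·Response - Enzyme - 3  [with Response=-13, Enzyme=1]  = 22
Without intervention: Dose = 2·Gene + 5  [with Gene=3]  = 11; Enzyme = 2·Gene + 2·Dose - 4  [with Gene=3, Dose=11]  = 24; Response = -3·Gene - 4  [with Gene=3]  = -13; Toxicity = -2·Response - Enzyme - 3  [with Response=-13, Enzyme=24]  = -1.
Change = 22 − (-1) = 23.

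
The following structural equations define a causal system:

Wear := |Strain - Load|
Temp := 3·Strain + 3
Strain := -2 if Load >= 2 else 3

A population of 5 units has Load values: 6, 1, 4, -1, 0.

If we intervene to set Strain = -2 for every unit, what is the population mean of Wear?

4

Every unit gets Strain=-2 under the intervention. Wear values become 8, 3, 6, 1, 2; E[Wear|do(Strain=-2)] = 4.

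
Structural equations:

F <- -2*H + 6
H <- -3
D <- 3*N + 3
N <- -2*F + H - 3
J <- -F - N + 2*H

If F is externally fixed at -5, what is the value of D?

do(F=-5) replaces the equation F <- -2*H + 6 with the constant F = -5.
N = -2*F + H - 3  [with F=-5, H=-3]  = 4
D = 3*N + 3  [with N=4]  = 15

15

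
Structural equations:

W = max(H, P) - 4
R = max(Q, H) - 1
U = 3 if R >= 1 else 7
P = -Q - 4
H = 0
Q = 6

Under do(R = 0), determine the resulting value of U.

do(R=0) replaces the equation R = max(Q, H) - 1 with the constant R = 0.
U = 3 if R >= 1 else 7  [with R=0]  = 7

7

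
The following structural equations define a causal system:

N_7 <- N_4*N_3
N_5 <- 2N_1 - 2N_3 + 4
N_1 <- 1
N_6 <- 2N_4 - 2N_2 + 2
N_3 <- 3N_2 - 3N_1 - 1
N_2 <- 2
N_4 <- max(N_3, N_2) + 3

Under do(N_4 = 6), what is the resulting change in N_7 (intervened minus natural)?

2

The intervention breaks the incoming arrows to N_4: N_4 <- max(N_3, N_2) + 3 no longer applies, and N_4 = 6.
N_3 = 3N_2 - 3N_1 - 1  [with N_2=2, N_1=1]  = 2
N_7 = N_4*N_3  [with N_4=6, N_3=2]  = 12
Without intervention: N_3 = 3N_2 - 3N_1 - 1  [with N_2=2, N_1=1]  = 2; N_4 = max(N_3, N_2) + 3  [with N_3=2, N_2=2]  = 5; N_7 = N_4*N_3  [with N_4=5, N_3=2]  = 10.
Change = 12 − 10 = 2.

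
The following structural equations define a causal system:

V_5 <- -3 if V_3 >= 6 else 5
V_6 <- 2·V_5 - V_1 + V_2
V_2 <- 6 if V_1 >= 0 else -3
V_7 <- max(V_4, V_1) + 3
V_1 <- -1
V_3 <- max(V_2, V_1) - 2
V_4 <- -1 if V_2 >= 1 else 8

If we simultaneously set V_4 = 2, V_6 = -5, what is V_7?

5

Setting V_4 = 2, V_6 = -5 by intervention discards those variables' equations.
V_7 = max(V_4, V_1) + 3  [with V_4=2, V_1=-1]  = 5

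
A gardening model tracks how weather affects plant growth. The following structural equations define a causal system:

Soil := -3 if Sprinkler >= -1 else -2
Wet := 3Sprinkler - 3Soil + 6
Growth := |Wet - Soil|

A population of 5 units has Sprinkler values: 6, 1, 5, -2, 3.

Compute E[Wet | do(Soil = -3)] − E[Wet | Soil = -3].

Under do(Soil=-3), Soil's equation is replaced by Soil=-3 for every unit. Per-unit Wet: 33, 18, 30, 9, 24. Mean = 22.8.
Conditioning on Soil=-3 selects the 4 unit(s) with Sprinkler ∈ {6, 1, 5, 3}. Their Wet values: 33, 18, 30, 24. Mean = 26.25.
Difference = 22.8 − 26.25 = -3.45.

-3.45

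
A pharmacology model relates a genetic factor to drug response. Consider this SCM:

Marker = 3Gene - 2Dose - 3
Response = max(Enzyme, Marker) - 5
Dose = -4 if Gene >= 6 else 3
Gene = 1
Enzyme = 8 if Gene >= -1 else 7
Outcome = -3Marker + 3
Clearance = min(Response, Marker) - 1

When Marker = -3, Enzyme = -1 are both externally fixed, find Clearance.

The joint intervention fixes Marker = -3, Enzyme = -1, removing each variable's own equation.
Response = max(Enzyme, Marker) - 5  [with Enzyme=-1, Marker=-3]  = -6
Clearance = min(Response, Marker) - 1  [with Response=-6, Marker=-3]  = -7

-7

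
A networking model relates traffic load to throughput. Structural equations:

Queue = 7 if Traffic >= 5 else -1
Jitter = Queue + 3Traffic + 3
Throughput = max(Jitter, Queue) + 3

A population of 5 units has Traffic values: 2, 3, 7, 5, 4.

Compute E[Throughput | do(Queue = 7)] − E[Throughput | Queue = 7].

Under do(Queue=7), Queue's equation is replaced by Queue=7 for every unit. Per-unit Throughput: 19, 22, 34, 28, 25. Mean = 25.6.
Conditioning on Queue=7 selects the 2 unit(s) with Traffic ∈ {7, 5}. Their Throughput values: 34, 28. Mean = 31.
Difference = 25.6 − 31 = -5.4.

-5.4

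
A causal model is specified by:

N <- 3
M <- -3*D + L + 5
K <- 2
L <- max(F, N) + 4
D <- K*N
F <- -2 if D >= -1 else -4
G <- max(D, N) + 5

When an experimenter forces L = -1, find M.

-14

Intervening sets L = -1 and removes its equation (L <- max(F, N) + 4).
D = K*N  [with K=2, N=3]  = 6
M = -3*D + L + 5  [with D=6, L=-1]  = -14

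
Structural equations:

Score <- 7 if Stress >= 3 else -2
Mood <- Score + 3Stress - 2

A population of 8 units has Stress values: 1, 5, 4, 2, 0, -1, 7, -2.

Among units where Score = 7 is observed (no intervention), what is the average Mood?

21

E[Mood|Score=7] averages over only the 3 units with Score=7 (Stress = 5, 4, 7): Mood = 20, 17, 26, mean 21.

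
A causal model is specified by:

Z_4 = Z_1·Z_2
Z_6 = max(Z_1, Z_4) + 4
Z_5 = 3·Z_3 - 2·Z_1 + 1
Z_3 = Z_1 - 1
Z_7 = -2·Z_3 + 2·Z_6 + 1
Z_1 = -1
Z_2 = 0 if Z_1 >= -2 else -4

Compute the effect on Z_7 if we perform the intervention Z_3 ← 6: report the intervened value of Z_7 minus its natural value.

-16

The intervention breaks the incoming arrows to Z_3: Z_3 = Z_1 - 1 no longer applies, and Z_3 = 6.
Z_2 = 0 if Z_1 >= -2 else -4  [with Z_1=-1]  = 0
Z_4 = Z_1·Z_2  [with Z_1=-1, Z_2=0]  = 0
Z_6 = max(Z_1, Z_4) + 4  [with Z_1=-1, Z_4=0]  = 4
Z_7 = -2·Z_3 + 2·Z_6 + 1  [with Z_3=6, Z_6=4]  = -3
Without intervention: Z_2 = 0 if Z_1 >= -2 else -4  [with Z_1=-1]  = 0; Z_3 = Z_1 - 1  [with Z_1=-1]  = -2; Z_4 = Z_1·Z_2  [with Z_1=-1, Z_2=0]  = 0; Z_6 = max(Z_1, Z_4) + 4  [with Z_1=-1, Z_4=0]  = 4; Z_7 = -2·Z_3 + 2·Z_6 + 1  [with Z_3=-2, Z_6=4]  = 13.
Change = -3 − 13 = -16.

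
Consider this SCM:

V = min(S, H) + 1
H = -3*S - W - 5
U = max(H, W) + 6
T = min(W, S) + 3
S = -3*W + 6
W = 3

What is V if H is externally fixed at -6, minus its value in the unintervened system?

The intervention breaks the incoming arrows to H: H = -3*S - W - 5 no longer applies, and H = -6.
S = -3*W + 6  [with W=3]  = -3
V = min(S, H) + 1  [with S=-3, H=-6]  = -5
Without intervention: S = -3*W + 6  [with W=3]  = -3; H = -3*S - W - 5  [with S=-3, W=3]  = 1; V = min(S, H) + 1  [with S=-3, H=1]  = -2.
Change = -5 − (-2) = -3.

-3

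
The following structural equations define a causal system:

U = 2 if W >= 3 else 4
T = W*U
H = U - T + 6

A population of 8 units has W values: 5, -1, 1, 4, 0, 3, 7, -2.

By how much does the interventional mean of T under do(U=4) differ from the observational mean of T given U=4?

10.5

do(U=4) breaks U's dependence on W. With U=4 fixed, T across the units is 20, -4, 4, 16, 0, 12, 28, -8, mean 8.5.
E[T|U=4] averages over only the 4 units with U=4 (W = -1, 1, 0, -2): T = -4, 4, 0, -8, mean -2.
Difference = 8.5 − (-2) = 10.5.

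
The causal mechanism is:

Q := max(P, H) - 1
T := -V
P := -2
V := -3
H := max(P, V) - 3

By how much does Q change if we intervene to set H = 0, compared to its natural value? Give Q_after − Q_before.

do(H=0) replaces the equation H := max(P, V) - 3 with the constant H = 0.
Q = max(P, H) - 1  [with P=-2, H=0]  = -1
Without intervention: H = max(P, V) - 3  [with P=-2, V=-3]  = -5; Q = max(P, H) - 1  [with P=-2, H=-5]  = -3.
Change = -1 − (-3) = 2.

2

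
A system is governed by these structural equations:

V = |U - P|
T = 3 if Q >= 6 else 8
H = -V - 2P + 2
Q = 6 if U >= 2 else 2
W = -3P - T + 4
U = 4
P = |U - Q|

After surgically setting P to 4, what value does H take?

-6

The intervention breaks the incoming arrows to P: P = |U - Q| no longer applies, and P = 4.
V = |U - P|  [with U=4, P=4]  = 0
H = -V - 2P + 2  [with V=0, P=4]  = -6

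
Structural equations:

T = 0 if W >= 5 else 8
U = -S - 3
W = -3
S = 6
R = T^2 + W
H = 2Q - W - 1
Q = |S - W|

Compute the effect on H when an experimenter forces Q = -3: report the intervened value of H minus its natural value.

-24

The intervention breaks the incoming arrows to Q: Q = |S - W| no longer applies, and Q = -3.
H = 2Q - W - 1  [with Q=-3, W=-3]  = -4
Without intervention: Q = |S - W|  [with S=6, W=-3]  = 9; H = 2Q - W - 1  [with Q=9, W=-3]  = 20.
Change = -4 − 20 = -24.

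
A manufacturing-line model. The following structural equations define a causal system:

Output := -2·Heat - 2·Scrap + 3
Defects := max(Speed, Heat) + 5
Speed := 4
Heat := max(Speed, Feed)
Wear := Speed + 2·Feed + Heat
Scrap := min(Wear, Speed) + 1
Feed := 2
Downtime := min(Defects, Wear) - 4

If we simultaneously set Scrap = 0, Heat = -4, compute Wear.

Under do(Scrap = 0, Heat = -4), each intervened variable's structural equation is replaced by its fixed value.
Wear = Speed + 2·Feed + Heat  [with Speed=4, Feed=2, Heat=-4]  = 4

4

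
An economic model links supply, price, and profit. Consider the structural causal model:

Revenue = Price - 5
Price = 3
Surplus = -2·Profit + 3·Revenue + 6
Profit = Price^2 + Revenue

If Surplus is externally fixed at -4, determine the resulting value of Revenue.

-2

The intervention breaks the incoming arrows to Surplus: Surplus = -2·Profit + 3·Revenue + 6 no longer applies, and Surplus = -4.
Since Revenue is not a descendant of the intervened variable, it is unaffected.
Revenue = Price - 5  [with Price=3]  = -2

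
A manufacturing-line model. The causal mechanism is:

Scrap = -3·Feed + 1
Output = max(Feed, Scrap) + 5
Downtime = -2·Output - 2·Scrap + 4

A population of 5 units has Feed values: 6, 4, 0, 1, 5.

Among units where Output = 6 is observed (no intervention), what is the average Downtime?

Conditioning on Output=6 selects the 2 unit(s) with Feed ∈ {0, 1}. Their Downtime values: -10, -4. Mean = -7.

-7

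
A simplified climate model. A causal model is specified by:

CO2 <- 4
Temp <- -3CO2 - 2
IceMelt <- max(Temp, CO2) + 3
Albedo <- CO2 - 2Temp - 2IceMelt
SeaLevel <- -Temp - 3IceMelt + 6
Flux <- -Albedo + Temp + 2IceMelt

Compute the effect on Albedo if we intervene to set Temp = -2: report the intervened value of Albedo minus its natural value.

-24

Under do(Temp=-2), the mechanism Temp <- -3CO2 - 2 is discarded; Temp is fixed at -2.
IceMelt = max(Temp, CO2) + 3  [with Temp=-2, CO2=4]  = 7
Albedo = CO2 - 2Temp - 2IceMelt  [with CO2=4, Temp=-2, IceMelt=7]  = -6
Without intervention: Temp = -3CO2 - 2  [with CO2=4]  = -14; IceMelt = max(Temp, CO2) + 3  [with Temp=-14, CO2=4]  = 7; Albedo = CO2 - 2Temp - 2IceMelt  [with CO2=4, Temp=-14, IceMelt=7]  = 18.
Change = -6 − 18 = -24.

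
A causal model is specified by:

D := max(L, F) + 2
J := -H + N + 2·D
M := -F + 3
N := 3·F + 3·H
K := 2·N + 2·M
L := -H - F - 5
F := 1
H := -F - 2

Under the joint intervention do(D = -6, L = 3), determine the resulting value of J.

-15

The joint intervention fixes D = -6, L = 3, removing each variable's own equation.
H = -F - 2  [with F=1]  = -3
N = 3·F + 3·H  [with F=1, H=-3]  = -6
J = -H + N + 2·D  [with H=-3, N=-6, D=-6]  = -15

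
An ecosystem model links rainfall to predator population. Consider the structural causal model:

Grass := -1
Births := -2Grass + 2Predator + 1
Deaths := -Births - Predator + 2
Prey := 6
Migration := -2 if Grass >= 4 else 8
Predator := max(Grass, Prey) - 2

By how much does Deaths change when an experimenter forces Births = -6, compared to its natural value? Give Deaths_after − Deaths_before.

17

Intervening sets Births = -6 and removes its equation (Births := -2Grass + 2Predator + 1).
Predator = max(Grass, Prey) - 2  [with Grass=-1, Prey=6]  = 4
Deaths = -Births - Predator + 2  [with Births=-6, Predator=4]  = 4
Without intervention: Predator = max(Grass, Prey) - 2  [with Grass=-1, Prey=6]  = 4; Births = -2Grass + 2Predator + 1  [with Grass=-1, Predator=4]  = 11; Deaths = -Births - Predator + 2  [with Births=11, Predator=4]  = -13.
Change = 4 − (-13) = 17.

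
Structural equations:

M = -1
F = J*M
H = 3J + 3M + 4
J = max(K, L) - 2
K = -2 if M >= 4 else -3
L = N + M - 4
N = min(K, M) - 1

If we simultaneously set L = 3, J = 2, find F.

-2

The joint intervention fixes L = 3, J = 2, removing each variable's own equation.
F = J*M  [with J=2, M=-1]  = -2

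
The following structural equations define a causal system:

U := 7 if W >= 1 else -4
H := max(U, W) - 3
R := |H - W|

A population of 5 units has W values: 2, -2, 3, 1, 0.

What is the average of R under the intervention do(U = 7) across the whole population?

3.2

do(U=7) breaks U's dependence on W. With U=7 fixed, R across the units is 2, 6, 1, 3, 4, mean 3.2.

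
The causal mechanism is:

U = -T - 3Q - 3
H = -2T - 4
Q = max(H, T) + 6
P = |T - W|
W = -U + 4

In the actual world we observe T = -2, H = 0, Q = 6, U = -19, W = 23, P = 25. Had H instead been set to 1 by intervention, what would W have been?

26

do(H=1) replaces the equation H = -2T - 4 with the constant H = 1.
Q = max(H, T) + 6  [with H=1, T=-2]  = 7
U = -T - 3Q - 3  [with T=-2, Q=7]  = -22
W = -U + 4  [with U=-22]  = 26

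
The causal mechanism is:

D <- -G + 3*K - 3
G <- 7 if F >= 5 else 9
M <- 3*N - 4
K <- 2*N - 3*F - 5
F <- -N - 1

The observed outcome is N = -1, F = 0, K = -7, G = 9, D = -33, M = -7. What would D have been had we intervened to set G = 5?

-29

Intervening sets G = 5 and removes its equation (G <- 7 if F >= 5 else 9).
F = -N - 1  [with N=-1]  = 0
K = 2*N - 3*F - 5  [with N=-1, F=0]  = -7
D = -G + 3*K - 3  [with G=5, K=-7]  = -29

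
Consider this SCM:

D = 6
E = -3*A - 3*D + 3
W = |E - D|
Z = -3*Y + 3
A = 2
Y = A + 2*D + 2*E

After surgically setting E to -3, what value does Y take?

8

The intervention breaks the incoming arrows to E: E = -3*A - 3*D + 3 no longer applies, and E = -3.
Y = A + 2*D + 2*E  [with A=2, D=6, E=-3]  = 8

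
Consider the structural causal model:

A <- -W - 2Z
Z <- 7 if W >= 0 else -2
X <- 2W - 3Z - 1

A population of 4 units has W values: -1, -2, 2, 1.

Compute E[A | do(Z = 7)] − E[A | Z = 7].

The intervention sets Z=7 in all 4 units regardless of W. Recomputing A per unit gives -13, -12, -16, -15; average -14.
E[A|Z=7] averages over only the 2 units with Z=7 (W = 2, 1): A = -16, -15, mean -15.5.
Difference = -14 − (-15.5) = 1.5.

1.5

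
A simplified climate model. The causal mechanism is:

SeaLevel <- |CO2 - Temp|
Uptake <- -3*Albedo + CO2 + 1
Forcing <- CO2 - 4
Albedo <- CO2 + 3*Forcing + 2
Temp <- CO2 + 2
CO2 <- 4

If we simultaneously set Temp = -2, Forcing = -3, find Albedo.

The joint intervention fixes Temp = -2, Forcing = -3, removing each variable's own equation.
Albedo = CO2 + 3*Forcing + 2  [with CO2=4, Forcing=-3]  = -3

-3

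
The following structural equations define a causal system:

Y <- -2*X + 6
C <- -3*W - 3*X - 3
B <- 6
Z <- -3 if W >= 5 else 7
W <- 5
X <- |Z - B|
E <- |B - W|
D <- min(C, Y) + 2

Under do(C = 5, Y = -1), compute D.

Under do(C = 5, Y = -1), each intervened variable's structural equation is replaced by its fixed value.
D = min(C, Y) + 2  [with C=5, Y=-1]  = 1

1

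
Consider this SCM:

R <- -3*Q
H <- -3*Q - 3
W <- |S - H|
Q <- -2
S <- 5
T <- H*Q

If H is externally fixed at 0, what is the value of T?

0

The intervention breaks the incoming arrows to H: H <- -3*Q - 3 no longer applies, and H = 0.
T = H*Q  [with H=0, Q=-2]  = 0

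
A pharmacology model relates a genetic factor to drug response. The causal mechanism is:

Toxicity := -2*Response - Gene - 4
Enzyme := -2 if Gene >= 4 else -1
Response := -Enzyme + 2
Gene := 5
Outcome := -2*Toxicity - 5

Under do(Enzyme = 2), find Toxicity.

-9

Under do(Enzyme=2), the mechanism Enzyme := -2 if Gene >= 4 else -1 is discarded; Enzyme is fixed at 2.
Response = -Enzyme + 2  [with Enzyme=2]  = 0
Toxicity = -2*Response - Gene - 4  [with Response=0, Gene=5]  = -9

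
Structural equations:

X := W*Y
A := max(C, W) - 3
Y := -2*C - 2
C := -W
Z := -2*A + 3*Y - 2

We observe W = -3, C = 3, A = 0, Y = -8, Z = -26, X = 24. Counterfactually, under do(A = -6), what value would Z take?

-14

do(A=-6) replaces the equation A := max(C, W) - 3 with the constant A = -6.
C = -W  [with W=-3]  = 3
Y = -2*C - 2  [with C=3]  = -8
Z = -2*A + 3*Y - 2  [with A=-6, Y=-8]  = -14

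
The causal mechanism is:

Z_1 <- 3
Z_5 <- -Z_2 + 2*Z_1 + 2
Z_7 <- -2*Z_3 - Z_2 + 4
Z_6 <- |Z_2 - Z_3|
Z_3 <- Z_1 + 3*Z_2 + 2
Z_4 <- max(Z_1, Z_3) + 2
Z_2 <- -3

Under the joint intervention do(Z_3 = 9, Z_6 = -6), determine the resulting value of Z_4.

11

Setting Z_3 = 9, Z_6 = -6 by intervention discards those variables' equations.
Z_4 = max(Z_1, Z_3) + 2  [with Z_1=3, Z_3=9]  = 11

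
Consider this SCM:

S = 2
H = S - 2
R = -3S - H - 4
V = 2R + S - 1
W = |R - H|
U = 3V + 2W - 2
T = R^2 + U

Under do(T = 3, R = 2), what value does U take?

Setting T = 3, R = 2 by intervention discards those variables' equations.
H = S - 2  [with S=2]  = 0
V = 2R + S - 1  [with R=2, S=2]  = 5
W = |R - H|  [with R=2, H=0]  = 2
U = 3V + 2W - 2  [with V=5, W=2]  = 17

17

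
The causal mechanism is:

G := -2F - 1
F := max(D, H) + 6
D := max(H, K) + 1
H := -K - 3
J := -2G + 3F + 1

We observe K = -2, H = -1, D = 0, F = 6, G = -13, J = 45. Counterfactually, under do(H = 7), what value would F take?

Under do(H=7), the mechanism H := -K - 3 is discarded; H is fixed at 7.
D = max(H, K) + 1  [with H=7, K=-2]  = 8
F = max(D, H) + 6  [with D=8, H=7]  = 14

14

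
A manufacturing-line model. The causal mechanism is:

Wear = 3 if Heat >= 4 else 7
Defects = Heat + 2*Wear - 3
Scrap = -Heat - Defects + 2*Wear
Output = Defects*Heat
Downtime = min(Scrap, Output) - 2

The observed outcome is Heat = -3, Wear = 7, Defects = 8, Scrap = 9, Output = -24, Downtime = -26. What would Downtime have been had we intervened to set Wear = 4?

-8

Under do(Wear=4), the mechanism Wear = 3 if Heat >= 4 else 7 is discarded; Wear is fixed at 4.
Defects = Heat + 2*Wear - 3  [with Heat=-3, Wear=4]  = 2
Scrap = -Heat - Defects + 2*Wear  [with Heat=-3, Defects=2, Wear=4]  = 9
Output = Defects*Heat  [with Defects=2, Heat=-3]  = -6
Downtime = min(Scrap, Output) - 2  [with Scrap=9, Output=-6]  = -8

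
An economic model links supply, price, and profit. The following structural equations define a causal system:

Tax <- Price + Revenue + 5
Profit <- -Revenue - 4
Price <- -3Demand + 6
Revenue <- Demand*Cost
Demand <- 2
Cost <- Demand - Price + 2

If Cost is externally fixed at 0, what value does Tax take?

do(Cost=0) replaces the equation Cost <- Demand - Price + 2 with the constant Cost = 0.
Price = -3Demand + 6  [with Demand=2]  = 0
Revenue = Demand*Cost  [with Demand=2, Cost=0]  = 0
Tax = Price + Revenue + 5  [with Price=0, Revenue=0]  = 5

5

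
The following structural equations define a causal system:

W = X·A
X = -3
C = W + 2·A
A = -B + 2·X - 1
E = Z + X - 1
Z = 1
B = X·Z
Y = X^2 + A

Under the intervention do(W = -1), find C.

do(W=-1) replaces the equation W = X·A with the constant W = -1.
B = X·Z  [with X=-3, Z=1]  = -3
A = -B + 2·X - 1  [with B=-3, X=-3]  = -4
C = W + 2·A  [with W=-1, A=-4]  = -9

-9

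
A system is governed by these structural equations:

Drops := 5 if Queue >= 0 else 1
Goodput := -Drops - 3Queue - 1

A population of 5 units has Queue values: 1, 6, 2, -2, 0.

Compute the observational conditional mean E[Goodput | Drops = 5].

-12.75

Conditioning on Drops=5 selects the 4 unit(s) with Queue ∈ {1, 6, 2, 0}. Their Goodput values: -9, -24, -12, -6. Mean = -12.75.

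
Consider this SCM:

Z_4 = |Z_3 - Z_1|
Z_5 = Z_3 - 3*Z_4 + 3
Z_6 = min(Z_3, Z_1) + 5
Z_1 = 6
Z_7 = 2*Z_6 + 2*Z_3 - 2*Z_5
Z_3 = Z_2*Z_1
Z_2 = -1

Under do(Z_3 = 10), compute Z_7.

The intervention breaks the incoming arrows to Z_3: Z_3 = Z_2*Z_1 no longer applies, and Z_3 = 10.
Z_4 = |Z_3 - Z_1|  [with Z_3=10, Z_1=6]  = 4
Z_5 = Z_3 - 3*Z_4 + 3  [with Z_3=10, Z_4=4]  = 1
Z_6 = min(Z_3, Z_1) + 5  [with Z_3=10, Z_1=6]  = 11
Z_7 = 2*Z_6 + 2*Z_3 - 2*Z_5  [with Z_6=11, Z_3=10, Z_5=1]  = 40

40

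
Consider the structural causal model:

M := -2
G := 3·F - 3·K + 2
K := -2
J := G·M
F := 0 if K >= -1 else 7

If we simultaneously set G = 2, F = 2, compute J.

-4

The joint intervention fixes G = 2, F = 2, removing each variable's own equation.
J = G·M  [with G=2, M=-2]  = -4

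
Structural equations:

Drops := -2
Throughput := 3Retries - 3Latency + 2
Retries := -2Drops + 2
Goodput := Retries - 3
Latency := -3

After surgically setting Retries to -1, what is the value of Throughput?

8

The intervention breaks the incoming arrows to Retries: Retries := -2Drops + 2 no longer applies, and Retries = -1.
Throughput = 3Retries - 3Latency + 2  [with Retries=-1, Latency=-3]  = 8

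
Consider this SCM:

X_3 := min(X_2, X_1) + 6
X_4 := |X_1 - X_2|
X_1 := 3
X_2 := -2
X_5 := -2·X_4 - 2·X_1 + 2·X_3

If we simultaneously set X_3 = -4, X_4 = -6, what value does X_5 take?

-2

Setting X_3 = -4, X_4 = -6 by intervention discards those variables' equations.
X_5 = -2·X_4 - 2·X_1 + 2·X_3  [with X_4=-6, X_1=3, X_3=-4]  = -2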